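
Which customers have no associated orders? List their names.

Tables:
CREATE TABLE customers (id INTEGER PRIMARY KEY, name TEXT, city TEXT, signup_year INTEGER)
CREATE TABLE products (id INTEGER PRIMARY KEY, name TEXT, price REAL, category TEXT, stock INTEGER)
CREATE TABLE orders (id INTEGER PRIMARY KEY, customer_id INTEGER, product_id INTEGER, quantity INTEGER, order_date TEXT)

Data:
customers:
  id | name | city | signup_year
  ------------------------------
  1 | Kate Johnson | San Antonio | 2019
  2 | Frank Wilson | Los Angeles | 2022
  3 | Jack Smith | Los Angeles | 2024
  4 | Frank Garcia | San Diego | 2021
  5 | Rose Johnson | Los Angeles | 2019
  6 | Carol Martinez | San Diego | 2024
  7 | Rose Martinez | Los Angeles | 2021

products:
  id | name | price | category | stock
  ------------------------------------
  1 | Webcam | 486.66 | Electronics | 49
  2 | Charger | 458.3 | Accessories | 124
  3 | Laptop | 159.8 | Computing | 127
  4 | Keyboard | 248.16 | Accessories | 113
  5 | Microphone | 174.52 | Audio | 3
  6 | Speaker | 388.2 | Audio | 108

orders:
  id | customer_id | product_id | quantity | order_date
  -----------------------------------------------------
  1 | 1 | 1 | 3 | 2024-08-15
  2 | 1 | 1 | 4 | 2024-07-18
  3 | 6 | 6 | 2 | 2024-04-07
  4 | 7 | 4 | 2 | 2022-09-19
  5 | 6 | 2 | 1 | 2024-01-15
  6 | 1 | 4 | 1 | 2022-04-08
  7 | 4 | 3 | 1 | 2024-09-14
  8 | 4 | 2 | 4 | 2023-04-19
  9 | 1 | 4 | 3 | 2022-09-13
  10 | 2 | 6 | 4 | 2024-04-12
SELECT p.name FROM customers p LEFT JOIN orders c ON c.customer_id = p.id WHERE c.id IS NULL

Execution result:
name
Jack Smith
Rose Johnson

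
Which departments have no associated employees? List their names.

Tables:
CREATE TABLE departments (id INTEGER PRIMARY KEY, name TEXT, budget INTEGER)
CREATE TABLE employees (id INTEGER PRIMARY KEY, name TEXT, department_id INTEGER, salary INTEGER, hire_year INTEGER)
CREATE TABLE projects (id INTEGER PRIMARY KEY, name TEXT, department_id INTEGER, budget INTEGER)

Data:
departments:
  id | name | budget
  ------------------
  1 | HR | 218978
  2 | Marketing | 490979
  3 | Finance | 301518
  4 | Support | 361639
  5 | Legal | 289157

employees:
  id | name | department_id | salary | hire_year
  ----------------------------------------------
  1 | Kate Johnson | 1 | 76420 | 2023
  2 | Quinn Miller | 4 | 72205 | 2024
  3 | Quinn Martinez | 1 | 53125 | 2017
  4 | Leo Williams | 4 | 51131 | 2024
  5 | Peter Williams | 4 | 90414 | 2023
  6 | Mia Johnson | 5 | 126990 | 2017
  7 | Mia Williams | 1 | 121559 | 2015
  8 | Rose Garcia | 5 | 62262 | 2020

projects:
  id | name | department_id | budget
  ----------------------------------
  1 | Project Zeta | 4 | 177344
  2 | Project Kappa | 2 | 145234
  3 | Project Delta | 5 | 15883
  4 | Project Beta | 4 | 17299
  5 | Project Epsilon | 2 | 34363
SELECT p.name FROM departments p LEFT JOIN employees c ON c.department_id = p.id WHERE c.id IS NULL

Execution result:
name
Marketing
Finance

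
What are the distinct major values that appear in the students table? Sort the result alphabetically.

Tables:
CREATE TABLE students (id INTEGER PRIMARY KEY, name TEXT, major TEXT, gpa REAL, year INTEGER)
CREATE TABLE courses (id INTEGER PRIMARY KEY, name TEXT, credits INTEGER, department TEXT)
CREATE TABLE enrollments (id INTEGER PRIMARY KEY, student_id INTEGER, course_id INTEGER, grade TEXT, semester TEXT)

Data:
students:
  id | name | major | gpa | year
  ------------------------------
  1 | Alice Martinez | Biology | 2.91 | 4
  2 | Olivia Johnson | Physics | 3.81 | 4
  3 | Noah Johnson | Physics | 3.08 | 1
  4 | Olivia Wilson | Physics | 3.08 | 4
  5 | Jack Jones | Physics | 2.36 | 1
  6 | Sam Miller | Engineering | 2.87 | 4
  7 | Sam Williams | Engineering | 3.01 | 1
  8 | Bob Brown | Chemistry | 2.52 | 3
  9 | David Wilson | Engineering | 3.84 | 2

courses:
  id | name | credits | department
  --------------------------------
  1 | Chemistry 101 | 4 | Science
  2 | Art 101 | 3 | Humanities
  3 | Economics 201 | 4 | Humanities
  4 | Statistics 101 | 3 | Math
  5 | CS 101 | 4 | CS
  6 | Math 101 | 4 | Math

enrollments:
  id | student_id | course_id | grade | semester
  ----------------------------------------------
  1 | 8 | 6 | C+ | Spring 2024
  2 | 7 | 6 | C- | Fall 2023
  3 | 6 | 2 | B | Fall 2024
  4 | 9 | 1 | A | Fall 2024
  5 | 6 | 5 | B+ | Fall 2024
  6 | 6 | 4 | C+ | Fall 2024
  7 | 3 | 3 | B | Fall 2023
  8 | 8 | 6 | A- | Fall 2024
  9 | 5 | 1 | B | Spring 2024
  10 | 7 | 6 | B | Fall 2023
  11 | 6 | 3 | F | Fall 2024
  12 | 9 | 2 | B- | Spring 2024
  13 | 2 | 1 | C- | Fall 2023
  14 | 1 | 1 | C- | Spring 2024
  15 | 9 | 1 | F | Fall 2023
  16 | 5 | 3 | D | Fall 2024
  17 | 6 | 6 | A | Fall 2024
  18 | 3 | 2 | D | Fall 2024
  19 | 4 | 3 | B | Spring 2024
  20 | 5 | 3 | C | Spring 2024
SELECT DISTINCT major FROM students ORDER BY major

Execution result:
major
Biology
Chemistry
Engineering
Physics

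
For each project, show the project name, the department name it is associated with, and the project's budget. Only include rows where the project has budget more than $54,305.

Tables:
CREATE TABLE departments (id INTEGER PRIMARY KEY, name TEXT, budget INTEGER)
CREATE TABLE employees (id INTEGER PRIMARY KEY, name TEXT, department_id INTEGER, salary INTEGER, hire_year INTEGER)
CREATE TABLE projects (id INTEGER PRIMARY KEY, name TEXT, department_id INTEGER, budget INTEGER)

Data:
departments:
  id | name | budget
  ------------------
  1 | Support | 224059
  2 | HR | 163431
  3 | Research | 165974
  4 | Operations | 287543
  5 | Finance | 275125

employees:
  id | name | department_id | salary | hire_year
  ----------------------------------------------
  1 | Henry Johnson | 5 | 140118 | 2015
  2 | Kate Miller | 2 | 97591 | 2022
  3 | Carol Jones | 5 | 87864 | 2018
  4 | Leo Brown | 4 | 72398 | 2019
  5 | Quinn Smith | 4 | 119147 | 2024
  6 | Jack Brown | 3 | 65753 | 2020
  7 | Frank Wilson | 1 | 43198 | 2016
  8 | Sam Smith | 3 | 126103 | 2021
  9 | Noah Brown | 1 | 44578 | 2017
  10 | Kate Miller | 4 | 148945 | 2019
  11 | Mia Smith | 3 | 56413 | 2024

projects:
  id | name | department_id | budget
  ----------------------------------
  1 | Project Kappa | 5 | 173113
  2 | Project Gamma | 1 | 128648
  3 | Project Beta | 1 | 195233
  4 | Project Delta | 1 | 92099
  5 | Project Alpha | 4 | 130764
SELECT c.name, p.name AS department, c.budget FROM projects c JOIN departments p ON c.department_id = p.id WHERE c.budget > 54305

Execution result:
name | department | budget
Project Kappa | Finance | 173113
Project Gamma | Support | 128648
Project Beta | Support | 195233
Project Delta | Support | 92099
Project Alpha | Operations | 130764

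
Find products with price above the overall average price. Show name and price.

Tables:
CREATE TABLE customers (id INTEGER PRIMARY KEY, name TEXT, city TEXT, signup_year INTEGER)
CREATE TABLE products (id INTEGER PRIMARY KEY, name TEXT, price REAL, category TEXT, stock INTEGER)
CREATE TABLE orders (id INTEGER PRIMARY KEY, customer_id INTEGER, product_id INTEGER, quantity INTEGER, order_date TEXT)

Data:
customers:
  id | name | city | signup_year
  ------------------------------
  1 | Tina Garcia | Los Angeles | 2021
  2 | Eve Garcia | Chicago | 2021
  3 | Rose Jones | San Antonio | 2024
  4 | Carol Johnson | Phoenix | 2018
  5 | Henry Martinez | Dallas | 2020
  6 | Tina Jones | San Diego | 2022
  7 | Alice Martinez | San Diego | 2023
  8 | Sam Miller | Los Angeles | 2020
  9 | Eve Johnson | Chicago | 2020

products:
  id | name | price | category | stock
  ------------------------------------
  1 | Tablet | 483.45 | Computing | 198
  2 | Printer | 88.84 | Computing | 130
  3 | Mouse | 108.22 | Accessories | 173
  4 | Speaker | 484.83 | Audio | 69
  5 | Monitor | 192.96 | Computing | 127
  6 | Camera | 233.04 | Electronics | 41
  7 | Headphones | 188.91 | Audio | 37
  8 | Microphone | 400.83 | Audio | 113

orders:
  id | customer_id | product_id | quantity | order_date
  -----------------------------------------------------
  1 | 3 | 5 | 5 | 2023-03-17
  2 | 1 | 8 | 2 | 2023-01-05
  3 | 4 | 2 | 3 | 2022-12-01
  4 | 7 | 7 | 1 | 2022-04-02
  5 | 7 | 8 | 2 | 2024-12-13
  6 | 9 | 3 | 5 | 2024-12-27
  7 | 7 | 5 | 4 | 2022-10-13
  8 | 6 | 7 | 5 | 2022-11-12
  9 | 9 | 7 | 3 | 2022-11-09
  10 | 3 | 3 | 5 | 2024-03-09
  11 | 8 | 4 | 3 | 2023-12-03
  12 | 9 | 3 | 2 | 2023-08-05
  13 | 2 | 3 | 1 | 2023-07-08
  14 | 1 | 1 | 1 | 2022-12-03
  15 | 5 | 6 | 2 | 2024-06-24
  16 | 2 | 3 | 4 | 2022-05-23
SELECT name, price FROM products WHERE price > (SELECT AVG(price) FROM products)

Execution result:
name | price
Tablet | 483.45
Speaker | 484.83
Microphone | 400.83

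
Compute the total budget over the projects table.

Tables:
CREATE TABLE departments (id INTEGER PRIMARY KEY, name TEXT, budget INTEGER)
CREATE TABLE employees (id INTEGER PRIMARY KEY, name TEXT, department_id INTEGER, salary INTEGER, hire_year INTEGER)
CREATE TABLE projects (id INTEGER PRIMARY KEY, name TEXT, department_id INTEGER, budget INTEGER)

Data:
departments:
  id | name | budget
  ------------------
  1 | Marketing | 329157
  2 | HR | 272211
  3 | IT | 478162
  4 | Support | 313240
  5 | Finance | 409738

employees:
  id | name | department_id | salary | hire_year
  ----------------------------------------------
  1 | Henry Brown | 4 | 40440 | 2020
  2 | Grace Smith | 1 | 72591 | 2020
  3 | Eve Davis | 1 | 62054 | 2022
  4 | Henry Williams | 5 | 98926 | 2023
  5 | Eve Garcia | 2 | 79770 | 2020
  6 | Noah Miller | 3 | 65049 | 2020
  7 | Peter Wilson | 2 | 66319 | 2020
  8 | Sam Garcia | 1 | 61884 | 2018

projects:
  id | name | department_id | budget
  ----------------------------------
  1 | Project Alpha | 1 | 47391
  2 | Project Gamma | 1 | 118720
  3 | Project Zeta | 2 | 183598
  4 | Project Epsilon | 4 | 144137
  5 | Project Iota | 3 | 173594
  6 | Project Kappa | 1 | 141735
SELECT SUM(budget) FROM projects

Execution result:
809175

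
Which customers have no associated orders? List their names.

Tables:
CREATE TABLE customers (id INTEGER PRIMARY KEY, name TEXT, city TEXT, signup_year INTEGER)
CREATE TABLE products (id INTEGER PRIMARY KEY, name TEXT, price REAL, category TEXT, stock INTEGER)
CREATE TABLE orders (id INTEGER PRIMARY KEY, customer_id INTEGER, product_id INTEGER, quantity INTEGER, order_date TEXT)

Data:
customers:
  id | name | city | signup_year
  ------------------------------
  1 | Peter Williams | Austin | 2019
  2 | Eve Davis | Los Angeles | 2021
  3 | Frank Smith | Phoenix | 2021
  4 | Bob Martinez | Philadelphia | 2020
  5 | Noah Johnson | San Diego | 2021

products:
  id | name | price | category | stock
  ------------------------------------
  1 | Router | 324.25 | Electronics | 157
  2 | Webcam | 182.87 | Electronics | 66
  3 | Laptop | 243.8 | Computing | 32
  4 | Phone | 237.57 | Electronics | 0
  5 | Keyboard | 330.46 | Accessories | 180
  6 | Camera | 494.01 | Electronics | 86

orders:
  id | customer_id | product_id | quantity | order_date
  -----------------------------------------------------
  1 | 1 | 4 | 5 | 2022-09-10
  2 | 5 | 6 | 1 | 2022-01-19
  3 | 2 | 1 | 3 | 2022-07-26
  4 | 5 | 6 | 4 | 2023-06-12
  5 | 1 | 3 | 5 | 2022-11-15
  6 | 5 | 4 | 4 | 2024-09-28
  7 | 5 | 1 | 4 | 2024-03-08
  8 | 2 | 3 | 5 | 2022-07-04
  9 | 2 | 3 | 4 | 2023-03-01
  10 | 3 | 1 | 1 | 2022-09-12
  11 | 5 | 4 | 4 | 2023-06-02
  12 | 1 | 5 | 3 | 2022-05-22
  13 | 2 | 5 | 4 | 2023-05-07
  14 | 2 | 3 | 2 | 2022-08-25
SELECT p.name FROM customers p LEFT JOIN orders c ON c.customer_id = p.id WHERE c.id IS NULL

Execution result:
Bob Martinez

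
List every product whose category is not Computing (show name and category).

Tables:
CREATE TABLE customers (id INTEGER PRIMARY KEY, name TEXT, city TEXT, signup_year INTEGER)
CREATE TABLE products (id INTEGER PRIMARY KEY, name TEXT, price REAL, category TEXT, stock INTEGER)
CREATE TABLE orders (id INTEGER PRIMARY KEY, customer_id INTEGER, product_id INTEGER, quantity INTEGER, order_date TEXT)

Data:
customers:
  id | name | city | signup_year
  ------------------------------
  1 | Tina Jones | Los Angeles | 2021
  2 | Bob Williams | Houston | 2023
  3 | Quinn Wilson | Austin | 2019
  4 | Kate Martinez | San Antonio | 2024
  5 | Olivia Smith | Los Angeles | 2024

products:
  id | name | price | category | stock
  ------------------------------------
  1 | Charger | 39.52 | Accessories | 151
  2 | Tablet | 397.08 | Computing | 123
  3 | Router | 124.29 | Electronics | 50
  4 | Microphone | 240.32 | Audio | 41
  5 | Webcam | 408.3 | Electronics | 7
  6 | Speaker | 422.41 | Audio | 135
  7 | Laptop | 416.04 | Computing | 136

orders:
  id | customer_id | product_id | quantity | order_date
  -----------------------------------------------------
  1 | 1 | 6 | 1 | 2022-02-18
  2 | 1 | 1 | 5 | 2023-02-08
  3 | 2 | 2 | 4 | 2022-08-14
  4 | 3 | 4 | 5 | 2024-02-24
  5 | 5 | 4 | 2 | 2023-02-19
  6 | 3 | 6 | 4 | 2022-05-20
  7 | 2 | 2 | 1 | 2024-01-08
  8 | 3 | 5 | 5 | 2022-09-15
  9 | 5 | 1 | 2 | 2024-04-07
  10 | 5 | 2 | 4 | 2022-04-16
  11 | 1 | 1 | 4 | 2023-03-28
SELECT name, category FROM products WHERE category <> 'Computing'

Execution result:
name | category
Charger | Accessories
Router | Electronics
Microphone | Audio
Webcam | Electronics
Speaker | Audio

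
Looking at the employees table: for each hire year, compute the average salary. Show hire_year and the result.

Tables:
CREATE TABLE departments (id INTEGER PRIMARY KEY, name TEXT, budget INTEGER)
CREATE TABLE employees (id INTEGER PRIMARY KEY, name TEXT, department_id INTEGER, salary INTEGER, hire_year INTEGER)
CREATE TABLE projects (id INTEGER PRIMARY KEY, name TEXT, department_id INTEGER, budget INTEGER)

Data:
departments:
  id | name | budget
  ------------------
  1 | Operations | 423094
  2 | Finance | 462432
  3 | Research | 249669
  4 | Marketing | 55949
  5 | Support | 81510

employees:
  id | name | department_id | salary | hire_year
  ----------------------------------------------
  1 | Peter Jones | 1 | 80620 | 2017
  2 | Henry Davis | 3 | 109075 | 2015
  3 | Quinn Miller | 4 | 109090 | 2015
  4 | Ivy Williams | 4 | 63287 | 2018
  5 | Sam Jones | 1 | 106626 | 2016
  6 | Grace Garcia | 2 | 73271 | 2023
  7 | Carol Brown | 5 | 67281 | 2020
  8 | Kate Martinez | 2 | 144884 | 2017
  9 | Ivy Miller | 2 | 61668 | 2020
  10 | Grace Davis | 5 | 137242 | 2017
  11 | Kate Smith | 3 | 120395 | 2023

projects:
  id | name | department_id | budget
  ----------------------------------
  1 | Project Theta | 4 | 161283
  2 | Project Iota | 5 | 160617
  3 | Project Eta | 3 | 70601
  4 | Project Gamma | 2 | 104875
SELECT hire_year, AVG(salary) AS avg_salary FROM employees GROUP BY hire_year

Execution result:
hire_year | avg_salary
2015 | 109082.50
2016 | 106626.00
2017 | 120915.33
2018 | 63287.00
2020 | 64474.50
2023 | 96833.00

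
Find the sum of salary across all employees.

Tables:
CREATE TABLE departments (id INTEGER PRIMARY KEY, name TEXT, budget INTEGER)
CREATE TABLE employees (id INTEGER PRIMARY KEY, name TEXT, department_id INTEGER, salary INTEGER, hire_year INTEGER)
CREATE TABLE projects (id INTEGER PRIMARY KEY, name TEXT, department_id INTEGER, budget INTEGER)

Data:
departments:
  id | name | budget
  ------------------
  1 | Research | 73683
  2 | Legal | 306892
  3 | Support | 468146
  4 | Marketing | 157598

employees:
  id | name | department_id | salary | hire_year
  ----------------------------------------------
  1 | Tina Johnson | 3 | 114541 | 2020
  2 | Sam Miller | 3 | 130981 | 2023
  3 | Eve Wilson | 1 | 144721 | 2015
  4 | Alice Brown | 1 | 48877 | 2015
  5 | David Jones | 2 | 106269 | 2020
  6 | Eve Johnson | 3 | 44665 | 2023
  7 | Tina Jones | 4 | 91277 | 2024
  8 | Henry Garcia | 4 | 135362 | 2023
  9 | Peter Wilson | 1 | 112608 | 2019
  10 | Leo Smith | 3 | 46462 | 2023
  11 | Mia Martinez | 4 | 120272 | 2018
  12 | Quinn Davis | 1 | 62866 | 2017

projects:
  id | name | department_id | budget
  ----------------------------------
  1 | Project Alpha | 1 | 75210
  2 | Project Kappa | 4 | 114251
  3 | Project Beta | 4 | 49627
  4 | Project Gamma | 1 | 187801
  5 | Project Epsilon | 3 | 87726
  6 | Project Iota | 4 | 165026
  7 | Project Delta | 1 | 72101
SELECT SUM(salary) FROM employees

Execution result:
1158901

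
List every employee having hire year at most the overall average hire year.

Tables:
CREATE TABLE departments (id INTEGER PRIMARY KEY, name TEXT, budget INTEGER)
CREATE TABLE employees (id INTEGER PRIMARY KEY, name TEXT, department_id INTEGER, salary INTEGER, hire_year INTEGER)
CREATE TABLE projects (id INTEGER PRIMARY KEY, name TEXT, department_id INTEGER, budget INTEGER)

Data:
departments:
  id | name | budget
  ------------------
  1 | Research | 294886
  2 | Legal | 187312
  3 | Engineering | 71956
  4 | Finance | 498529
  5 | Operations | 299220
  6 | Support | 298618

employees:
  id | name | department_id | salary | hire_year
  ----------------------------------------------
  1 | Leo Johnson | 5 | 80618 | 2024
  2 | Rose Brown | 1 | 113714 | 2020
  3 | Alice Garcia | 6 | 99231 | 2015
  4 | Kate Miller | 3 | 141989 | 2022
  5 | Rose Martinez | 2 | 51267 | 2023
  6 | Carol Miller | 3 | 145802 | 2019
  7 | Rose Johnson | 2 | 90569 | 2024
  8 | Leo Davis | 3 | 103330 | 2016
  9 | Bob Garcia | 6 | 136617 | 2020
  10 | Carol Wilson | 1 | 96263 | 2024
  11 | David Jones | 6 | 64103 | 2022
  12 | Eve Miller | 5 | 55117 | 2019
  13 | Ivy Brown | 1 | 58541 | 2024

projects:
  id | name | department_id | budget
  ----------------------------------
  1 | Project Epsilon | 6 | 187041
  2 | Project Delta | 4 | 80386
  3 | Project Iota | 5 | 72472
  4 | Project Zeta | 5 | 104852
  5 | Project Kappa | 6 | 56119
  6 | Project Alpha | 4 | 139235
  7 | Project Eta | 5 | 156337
SELECT name, hire_year FROM employees WHERE hire_year <= (SELECT AVG(hire_year) FROM employees)

Execution result:
name | hire_year
Rose Brown | 2020
Alice Garcia | 2015
Carol Miller | 2019
Leo Davis | 2016
Bob Garcia | 2020
Eve Miller | 2019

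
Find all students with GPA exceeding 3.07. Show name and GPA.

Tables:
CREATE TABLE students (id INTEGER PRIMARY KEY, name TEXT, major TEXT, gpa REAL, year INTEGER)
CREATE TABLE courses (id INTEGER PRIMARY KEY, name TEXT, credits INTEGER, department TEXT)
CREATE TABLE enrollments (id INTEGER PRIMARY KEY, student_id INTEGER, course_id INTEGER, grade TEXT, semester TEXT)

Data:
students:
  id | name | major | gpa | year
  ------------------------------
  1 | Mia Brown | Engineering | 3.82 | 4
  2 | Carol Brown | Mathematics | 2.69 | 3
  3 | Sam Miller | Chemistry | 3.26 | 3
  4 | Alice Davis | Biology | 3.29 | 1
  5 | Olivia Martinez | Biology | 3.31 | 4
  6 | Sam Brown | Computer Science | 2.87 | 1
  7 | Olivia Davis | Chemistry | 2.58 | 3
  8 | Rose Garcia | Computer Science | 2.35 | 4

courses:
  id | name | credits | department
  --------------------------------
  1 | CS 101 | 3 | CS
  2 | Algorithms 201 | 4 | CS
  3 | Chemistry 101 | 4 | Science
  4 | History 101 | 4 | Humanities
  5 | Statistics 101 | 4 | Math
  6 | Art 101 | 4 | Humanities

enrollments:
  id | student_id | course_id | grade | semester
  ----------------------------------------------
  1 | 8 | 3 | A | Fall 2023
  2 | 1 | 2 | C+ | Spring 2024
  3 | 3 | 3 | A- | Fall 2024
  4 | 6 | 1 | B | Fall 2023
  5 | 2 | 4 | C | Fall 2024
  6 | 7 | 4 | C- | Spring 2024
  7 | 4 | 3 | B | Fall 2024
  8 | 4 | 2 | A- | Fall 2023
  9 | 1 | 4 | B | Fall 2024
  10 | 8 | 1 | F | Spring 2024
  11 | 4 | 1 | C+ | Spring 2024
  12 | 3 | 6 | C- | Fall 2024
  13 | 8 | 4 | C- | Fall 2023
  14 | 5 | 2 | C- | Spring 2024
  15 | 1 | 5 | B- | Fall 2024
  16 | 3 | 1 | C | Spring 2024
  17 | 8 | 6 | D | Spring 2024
SELECT name, gpa FROM students WHERE gpa > 3.07

Execution result:
name | gpa
Mia Brown | 3.82
Sam Miller | 3.26
Alice Davis | 3.29
Olivia Martinez | 3.31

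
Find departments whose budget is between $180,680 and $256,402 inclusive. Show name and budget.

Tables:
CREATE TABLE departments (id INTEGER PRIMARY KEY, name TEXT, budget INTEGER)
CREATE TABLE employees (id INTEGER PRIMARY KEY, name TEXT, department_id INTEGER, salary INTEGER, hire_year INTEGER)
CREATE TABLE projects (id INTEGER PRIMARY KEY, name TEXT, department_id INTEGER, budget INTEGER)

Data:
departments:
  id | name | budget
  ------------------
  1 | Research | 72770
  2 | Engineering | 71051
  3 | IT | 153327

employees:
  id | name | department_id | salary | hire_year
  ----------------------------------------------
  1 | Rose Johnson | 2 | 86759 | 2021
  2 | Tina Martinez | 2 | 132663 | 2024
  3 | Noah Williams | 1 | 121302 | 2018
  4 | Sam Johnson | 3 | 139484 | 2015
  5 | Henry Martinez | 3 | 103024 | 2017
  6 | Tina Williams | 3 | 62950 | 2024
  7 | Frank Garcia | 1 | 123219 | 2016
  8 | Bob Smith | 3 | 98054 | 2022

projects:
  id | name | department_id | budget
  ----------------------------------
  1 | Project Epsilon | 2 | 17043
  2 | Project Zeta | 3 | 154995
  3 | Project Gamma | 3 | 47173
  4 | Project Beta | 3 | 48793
SELECT name, budget FROM departments WHERE budget BETWEEN 180680 AND 256402

Execution result:
(no rows)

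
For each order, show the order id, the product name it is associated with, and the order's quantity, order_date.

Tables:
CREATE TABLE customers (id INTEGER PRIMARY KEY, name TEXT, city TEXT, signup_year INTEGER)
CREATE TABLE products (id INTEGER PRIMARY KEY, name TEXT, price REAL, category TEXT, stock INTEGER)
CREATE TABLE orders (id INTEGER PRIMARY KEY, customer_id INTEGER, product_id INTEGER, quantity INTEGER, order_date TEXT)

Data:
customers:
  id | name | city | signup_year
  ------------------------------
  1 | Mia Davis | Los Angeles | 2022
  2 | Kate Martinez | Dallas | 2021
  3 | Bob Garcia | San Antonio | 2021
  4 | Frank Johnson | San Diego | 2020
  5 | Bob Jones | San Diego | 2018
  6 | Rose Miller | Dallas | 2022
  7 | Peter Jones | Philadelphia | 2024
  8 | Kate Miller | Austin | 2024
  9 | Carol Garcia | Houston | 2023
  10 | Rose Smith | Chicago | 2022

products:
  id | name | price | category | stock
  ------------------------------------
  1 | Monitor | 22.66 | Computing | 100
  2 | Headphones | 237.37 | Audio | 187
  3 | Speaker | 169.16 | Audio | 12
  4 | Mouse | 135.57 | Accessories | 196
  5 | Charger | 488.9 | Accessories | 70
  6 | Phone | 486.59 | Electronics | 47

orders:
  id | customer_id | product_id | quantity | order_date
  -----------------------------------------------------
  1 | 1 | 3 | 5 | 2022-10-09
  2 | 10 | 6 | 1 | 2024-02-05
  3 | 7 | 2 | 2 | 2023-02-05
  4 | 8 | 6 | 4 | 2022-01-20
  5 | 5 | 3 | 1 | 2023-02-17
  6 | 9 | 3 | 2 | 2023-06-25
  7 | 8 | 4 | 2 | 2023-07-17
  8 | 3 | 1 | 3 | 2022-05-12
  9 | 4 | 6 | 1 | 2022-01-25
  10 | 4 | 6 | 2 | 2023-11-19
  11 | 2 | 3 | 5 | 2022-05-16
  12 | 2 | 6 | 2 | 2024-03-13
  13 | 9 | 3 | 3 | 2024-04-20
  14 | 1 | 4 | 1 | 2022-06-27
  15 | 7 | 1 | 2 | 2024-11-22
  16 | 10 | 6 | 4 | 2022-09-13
SELECT c.id, p.name AS product, c.quantity, c.order_date FROM orders c JOIN products p ON c.product_id = p.id

Execution result:
id | product | quantity | order_date
1 | Speaker | 5 | 2022-10-09
2 | Phone | 1 | 2024-02-05
3 | Headphones | 2 | 2023-02-05
4 | Phone | 4 | 2022-01-20
5 | Speaker | 1 | 2023-02-17
6 | Speaker | 2 | 2023-06-25
7 | Mouse | 2 | 2023-07-17
8 | Monitor | 3 | 2022-05-12
9 | Phone | 1 | 2022-01-25
10 | Phone | 2 | 2023-11-19
11 | Speaker | 5 | 2022-05-16
12 | Phone | 2 | 2024-03-13
13 | Speaker | 3 | 2024-04-20
14 | Mouse | 1 | 2022-06-27
15 | Monitor | 2 | 2024-11-22
16 | Phone | 4 | 2022-09-13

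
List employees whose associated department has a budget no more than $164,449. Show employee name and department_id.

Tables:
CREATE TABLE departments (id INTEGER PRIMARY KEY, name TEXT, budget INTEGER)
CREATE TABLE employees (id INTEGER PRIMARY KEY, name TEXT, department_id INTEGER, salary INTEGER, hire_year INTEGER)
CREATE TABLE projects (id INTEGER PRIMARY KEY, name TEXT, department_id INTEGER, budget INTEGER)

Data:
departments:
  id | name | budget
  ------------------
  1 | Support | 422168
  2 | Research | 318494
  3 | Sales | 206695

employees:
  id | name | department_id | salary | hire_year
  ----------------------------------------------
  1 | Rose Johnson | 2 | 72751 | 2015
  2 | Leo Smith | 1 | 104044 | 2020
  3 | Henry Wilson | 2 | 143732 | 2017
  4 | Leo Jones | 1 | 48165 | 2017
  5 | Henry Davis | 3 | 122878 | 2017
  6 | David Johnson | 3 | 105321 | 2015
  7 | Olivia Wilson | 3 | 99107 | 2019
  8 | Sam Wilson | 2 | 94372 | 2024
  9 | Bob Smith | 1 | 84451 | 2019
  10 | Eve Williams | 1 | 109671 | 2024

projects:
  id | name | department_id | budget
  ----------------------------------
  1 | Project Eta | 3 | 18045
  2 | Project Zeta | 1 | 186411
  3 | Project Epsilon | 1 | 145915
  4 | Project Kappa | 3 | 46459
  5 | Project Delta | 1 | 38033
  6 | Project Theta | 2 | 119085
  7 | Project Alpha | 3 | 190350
SELECT name, department_id FROM employees WHERE department_id IN (SELECT id FROM departments WHERE budget <= 164449)

Execution result:
(no rows)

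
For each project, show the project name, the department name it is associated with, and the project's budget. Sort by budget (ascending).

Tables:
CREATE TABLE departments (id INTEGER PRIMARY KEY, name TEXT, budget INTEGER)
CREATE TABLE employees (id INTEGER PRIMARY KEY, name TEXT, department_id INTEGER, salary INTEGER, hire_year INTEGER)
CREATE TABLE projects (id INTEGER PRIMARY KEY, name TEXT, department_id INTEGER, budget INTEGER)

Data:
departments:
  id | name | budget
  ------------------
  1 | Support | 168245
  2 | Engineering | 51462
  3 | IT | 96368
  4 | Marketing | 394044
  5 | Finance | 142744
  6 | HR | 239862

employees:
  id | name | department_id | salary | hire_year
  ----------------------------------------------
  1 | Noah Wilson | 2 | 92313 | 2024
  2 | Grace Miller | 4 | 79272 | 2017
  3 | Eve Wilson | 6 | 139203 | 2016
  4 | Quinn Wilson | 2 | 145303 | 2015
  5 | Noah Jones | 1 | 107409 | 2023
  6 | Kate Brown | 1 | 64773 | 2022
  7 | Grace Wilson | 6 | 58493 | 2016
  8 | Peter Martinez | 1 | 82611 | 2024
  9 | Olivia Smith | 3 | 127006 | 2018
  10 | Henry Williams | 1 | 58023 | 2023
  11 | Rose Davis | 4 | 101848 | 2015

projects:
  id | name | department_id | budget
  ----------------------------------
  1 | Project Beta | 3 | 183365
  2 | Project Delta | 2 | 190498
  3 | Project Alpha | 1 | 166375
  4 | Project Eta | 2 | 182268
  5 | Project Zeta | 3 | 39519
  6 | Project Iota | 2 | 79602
SELECT c.name, p.name AS department, c.budget FROM projects c JOIN departments p ON c.department_id = p.id ORDER BY c.budget ASC

Execution result:
name | department | budget
Project Zeta | IT | 39519
Project Iota | Engineering | 79602
Project Alpha | Support | 166375
Project Eta | Engineering | 182268
Project Beta | IT | 183365
Project Delta | Engineering | 190498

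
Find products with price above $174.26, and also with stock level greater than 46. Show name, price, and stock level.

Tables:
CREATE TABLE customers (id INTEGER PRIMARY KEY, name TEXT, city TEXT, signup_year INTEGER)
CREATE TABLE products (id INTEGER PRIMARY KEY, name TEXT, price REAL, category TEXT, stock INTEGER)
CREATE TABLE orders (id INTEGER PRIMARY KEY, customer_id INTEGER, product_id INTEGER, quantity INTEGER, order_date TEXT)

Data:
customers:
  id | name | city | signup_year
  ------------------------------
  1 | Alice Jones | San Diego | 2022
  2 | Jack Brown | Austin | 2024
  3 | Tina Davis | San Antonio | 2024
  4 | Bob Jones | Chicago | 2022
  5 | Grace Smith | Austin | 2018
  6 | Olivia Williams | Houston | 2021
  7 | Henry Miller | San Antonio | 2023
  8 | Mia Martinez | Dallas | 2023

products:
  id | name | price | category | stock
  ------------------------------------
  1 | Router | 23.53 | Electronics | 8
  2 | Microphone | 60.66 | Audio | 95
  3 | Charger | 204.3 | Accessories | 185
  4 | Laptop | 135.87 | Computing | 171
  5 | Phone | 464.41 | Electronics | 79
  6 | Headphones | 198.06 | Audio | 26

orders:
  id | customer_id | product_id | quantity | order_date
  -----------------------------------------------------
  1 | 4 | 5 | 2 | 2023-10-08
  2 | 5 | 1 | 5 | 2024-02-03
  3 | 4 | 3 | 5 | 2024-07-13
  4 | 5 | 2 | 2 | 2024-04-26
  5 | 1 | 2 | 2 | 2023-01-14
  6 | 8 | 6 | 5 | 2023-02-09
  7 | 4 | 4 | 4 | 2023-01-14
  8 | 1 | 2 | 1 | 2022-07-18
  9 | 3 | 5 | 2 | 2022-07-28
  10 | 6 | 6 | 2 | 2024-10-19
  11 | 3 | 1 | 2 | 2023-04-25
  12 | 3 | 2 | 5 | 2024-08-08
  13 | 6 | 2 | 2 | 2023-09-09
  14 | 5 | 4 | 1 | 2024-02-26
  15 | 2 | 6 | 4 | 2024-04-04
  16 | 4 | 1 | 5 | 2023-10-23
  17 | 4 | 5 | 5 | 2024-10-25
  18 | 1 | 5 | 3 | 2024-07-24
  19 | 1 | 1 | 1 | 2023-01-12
SELECT name, price, stock FROM products WHERE price > 174.26 AND stock > 46

Execution result:
name | price | stock
Charger | 204.30 | 185
Phone | 464.41 | 79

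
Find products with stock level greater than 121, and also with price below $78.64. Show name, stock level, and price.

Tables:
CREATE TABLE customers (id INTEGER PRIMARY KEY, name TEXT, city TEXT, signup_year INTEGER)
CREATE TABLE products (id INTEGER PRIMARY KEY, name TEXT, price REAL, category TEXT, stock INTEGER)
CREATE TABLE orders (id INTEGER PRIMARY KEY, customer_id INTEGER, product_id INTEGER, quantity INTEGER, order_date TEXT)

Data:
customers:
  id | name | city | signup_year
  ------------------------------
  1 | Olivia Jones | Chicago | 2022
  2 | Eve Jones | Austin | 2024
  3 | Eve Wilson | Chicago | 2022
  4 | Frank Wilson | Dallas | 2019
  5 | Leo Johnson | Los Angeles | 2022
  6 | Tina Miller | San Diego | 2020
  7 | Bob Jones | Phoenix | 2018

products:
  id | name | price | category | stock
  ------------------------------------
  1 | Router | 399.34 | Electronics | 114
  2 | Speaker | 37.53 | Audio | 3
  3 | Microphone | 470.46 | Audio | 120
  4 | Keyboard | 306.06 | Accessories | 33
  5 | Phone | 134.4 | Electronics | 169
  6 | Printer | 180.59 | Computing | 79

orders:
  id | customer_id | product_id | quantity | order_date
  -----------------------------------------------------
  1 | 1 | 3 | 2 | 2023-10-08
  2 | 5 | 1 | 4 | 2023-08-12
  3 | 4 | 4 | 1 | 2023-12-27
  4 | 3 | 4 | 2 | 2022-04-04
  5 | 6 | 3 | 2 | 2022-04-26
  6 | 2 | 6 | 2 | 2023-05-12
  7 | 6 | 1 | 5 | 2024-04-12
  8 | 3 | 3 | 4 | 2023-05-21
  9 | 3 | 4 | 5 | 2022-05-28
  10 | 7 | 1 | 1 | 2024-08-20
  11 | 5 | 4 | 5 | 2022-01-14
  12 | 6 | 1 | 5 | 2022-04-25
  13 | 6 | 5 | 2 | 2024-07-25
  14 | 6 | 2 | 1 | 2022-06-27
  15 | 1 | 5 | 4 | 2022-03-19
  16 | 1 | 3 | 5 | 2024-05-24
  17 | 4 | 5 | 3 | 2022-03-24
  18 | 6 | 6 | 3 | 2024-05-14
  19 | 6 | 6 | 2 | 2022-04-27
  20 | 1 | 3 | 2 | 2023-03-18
SELECT name, stock, price FROM products WHERE stock > 121 AND price < 78.64

Execution result:
(no rows)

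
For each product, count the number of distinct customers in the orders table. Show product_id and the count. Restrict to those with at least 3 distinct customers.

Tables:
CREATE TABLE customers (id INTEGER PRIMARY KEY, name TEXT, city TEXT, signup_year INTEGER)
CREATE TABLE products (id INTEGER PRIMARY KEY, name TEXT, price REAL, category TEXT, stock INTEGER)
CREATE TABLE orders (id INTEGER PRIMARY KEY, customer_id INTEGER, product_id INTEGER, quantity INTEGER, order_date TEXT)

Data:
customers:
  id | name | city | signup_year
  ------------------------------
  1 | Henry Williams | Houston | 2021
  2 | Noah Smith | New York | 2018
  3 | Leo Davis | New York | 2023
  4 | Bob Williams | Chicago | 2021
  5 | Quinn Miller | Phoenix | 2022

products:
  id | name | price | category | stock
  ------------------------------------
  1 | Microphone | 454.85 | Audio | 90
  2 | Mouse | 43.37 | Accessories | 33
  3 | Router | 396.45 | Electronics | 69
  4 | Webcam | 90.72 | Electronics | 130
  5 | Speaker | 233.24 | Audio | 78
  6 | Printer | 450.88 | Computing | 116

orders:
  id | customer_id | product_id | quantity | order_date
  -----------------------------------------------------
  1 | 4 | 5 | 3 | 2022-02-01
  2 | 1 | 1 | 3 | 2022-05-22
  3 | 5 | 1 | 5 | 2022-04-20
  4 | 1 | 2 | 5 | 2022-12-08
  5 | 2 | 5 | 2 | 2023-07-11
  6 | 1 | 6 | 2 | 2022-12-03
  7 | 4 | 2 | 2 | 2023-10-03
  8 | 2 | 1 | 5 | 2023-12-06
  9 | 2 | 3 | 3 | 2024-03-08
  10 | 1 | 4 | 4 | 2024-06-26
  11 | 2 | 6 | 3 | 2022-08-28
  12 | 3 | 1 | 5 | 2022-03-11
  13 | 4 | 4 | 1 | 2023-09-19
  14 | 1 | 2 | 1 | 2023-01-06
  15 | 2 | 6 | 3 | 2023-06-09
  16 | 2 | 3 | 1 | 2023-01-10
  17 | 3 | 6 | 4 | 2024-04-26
SELECT product_id, COUNT(DISTINCT customer_id) AS distinct_customer_count FROM orders GROUP BY product_id HAVING COUNT(DISTINCT customer_id) >= 3

Execution result:
product_id | distinct_customer_count
1 | 4
6 | 3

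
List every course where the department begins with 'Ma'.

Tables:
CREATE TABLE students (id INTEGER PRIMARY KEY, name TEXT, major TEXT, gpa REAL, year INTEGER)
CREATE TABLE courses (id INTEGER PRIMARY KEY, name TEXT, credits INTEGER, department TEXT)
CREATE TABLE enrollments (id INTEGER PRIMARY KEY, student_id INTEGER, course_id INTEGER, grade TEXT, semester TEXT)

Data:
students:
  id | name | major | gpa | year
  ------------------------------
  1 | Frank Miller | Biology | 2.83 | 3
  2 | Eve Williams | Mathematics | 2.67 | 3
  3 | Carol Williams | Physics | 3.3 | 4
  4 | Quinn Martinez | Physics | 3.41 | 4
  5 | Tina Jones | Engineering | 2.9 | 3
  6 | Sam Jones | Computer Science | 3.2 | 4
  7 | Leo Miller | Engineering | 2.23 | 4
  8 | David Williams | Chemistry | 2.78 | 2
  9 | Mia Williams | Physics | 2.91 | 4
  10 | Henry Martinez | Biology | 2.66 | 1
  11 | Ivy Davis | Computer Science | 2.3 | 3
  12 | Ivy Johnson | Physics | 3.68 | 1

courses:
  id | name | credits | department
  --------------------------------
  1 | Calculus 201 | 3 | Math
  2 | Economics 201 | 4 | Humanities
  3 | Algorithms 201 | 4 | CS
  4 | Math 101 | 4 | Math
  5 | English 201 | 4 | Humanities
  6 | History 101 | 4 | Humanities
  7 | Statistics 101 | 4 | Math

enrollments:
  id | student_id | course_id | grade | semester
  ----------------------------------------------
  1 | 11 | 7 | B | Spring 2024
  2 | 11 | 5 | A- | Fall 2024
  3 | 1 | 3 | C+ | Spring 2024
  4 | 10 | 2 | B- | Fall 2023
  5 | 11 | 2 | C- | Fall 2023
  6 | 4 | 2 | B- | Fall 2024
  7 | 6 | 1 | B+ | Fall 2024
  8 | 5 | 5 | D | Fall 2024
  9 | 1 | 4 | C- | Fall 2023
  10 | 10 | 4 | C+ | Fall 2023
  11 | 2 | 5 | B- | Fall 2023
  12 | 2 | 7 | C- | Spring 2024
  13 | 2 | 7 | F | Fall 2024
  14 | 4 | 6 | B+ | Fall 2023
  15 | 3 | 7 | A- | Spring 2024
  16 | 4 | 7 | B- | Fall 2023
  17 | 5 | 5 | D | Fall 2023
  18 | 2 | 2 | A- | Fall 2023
SELECT name, department FROM courses WHERE department LIKE 'Ma%'

Execution result:
name | department
Calculus 201 | Math
Math 101 | Math
Statistics 101 | Math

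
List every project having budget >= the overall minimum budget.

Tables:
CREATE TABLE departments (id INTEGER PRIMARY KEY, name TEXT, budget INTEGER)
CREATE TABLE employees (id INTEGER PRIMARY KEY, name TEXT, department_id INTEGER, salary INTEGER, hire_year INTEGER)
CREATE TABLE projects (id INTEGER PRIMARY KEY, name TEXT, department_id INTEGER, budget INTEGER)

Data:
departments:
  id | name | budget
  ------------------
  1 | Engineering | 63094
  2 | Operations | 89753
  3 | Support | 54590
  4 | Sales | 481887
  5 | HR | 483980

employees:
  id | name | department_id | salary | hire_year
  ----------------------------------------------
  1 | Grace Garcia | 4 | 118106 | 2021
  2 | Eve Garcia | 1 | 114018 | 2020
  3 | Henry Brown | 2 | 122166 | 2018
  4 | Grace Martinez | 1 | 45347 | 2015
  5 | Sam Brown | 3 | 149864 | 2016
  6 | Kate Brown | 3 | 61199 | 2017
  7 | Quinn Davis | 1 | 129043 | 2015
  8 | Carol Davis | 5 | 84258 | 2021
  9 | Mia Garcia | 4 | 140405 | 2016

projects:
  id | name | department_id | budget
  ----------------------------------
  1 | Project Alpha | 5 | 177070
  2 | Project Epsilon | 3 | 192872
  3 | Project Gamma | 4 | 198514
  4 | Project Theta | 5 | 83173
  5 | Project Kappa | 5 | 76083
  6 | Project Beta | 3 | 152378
SELECT name, budget FROM projects WHERE budget >= (SELECT MIN(budget) FROM projects)

Execution result:
name | budget
Project Alpha | 177070
Project Epsilon | 192872
Project Gamma | 198514
Project Theta | 83173
Project Kappa | 76083
Project Beta | 152378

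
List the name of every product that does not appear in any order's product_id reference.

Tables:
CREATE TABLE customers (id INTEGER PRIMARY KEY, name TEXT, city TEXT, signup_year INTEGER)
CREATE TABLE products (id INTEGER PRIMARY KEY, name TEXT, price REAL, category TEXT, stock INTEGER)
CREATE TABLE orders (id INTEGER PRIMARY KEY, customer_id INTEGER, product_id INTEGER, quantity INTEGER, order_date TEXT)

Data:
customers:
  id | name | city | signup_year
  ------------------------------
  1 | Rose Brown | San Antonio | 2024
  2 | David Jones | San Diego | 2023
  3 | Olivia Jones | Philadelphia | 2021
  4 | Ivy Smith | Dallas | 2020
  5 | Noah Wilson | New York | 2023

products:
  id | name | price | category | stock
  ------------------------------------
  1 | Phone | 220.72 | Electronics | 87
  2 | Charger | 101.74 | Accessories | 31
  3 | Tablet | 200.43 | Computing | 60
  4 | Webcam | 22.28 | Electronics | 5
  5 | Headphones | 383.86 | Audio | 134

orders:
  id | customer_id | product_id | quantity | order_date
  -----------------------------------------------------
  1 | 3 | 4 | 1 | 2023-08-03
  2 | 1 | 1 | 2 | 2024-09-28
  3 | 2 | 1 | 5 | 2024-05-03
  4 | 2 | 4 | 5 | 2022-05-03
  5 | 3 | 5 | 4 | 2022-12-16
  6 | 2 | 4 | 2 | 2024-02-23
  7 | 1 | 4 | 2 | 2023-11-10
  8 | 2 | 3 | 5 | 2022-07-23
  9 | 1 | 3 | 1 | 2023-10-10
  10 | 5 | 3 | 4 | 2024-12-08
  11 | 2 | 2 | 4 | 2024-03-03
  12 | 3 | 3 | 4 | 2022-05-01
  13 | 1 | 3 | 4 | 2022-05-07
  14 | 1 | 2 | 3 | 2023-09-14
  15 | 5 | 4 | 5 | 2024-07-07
SELECT p.name FROM products p LEFT JOIN orders c ON c.product_id = p.id WHERE c.id IS NULL

Execution result:
(no rows)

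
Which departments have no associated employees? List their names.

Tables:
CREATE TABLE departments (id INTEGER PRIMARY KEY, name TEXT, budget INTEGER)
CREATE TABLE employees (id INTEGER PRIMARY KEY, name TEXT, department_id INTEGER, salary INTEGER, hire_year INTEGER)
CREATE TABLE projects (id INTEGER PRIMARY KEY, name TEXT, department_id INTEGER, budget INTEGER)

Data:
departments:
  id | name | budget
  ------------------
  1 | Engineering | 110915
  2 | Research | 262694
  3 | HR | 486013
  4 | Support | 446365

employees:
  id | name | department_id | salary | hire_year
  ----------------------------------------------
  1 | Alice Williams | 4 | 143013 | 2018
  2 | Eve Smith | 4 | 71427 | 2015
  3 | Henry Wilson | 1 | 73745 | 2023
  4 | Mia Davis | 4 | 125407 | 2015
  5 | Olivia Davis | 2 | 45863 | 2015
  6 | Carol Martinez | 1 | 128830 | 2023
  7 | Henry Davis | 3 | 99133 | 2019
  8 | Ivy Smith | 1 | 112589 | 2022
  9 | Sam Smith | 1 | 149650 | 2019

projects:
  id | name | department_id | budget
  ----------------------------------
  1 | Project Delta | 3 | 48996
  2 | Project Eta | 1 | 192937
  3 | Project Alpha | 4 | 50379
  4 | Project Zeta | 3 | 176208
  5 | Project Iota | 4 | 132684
SELECT p.name FROM departments p LEFT JOIN employees c ON c.department_id = p.id WHERE c.id IS NULL

Execution result:
(no rows)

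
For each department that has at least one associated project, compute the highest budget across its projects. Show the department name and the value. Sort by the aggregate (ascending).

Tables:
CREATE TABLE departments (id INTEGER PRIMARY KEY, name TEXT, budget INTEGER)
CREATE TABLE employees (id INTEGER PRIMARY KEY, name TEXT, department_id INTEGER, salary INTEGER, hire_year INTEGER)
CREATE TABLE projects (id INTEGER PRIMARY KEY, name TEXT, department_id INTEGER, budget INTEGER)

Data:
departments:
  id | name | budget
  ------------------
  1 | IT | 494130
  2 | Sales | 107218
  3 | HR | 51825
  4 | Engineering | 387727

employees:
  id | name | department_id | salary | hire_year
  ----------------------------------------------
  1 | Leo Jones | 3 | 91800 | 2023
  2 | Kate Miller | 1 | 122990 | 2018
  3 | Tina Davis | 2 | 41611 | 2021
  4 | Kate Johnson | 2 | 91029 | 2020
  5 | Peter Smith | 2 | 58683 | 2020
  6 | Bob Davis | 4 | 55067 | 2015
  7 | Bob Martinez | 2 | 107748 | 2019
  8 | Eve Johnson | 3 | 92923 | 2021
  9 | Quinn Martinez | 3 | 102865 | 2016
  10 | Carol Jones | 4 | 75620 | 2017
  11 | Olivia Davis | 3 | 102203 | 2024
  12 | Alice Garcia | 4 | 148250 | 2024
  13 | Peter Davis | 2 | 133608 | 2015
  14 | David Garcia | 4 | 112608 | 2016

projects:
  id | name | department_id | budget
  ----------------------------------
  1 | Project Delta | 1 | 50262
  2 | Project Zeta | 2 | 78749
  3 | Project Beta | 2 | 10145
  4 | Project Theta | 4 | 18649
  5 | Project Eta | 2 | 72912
SELECT p.name, MAX(c.budget) AS max_budget FROM projects c JOIN departments p ON c.department_id = p.id GROUP BY p.id, p.name ORDER BY max_budget ASC

Execution result:
name | max_budget
Engineering | 18649
IT | 50262
Sales | 78749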